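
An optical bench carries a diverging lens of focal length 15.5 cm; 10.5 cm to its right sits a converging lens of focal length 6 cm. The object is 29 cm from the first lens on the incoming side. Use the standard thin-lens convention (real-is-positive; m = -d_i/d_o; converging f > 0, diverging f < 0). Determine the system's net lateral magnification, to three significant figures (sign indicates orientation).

First lens: d_i1 = 1/(1/(-15.5) - 1/29) = -10.101 cm.
m_1 = -(-10.101)/29 = 0.3483.
The intermediate image is virtual, 10.101 cm to the left of lens 1, so d_o2 = L - d_i1 = 10.5 - (-10.101) = 20.601 cm.
Second lens: d_i2 = 1/(1/6 - 1/(20.601)) = 8.466 cm.
m_2 = -(8.466)/(20.601) = -0.4109.
Total m = m_1 x m_2 = (0.3483)(-0.4109) = -0.1431.

-0.143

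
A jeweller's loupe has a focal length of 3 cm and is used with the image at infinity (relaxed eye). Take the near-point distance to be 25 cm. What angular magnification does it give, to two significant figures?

M = D/f = 25/3 = 8.333.

8.3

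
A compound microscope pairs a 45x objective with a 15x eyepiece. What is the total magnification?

675

The overall magnification of a compound microscope is the product of the objective and eyepiece magnifications:
M = M_obj x M_eye = 45 x 15 = 675.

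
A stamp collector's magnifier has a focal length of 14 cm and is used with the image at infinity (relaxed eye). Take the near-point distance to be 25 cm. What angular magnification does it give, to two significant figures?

1.8

M = D/f = 25/14 = 1.786.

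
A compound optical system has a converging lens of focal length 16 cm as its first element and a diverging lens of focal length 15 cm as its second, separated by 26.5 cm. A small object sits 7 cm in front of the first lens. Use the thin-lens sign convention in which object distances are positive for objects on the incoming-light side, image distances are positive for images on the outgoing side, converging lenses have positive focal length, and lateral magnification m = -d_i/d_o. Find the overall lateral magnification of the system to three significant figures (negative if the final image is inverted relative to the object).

Lens 1: 1/d_i1 = 1/f_1 - 1/d_o1 = 1/16 - 1/7 = -0.08036 cm^-1, so d_i1 = -12.444 cm.
m_1 = -(-12.444)/7 = 1.7778.
With d_i1 < 0 the first image is virtual and lies on the object side; the object distance for lens 2 is d_o2 = 26.5 - (-12.444) = 38.944 cm.
Lens 2: 1/d_i2 = 1/f_2 - 1/d_o2 = 1/(-15) - 1/(38.944) = -0.09234 cm^-1, so d_i2 = -10.829 cm.
m_2 = -(-10.829)/(38.944) = 0.2781.
Total m = m_1 x m_2 = (1.7778)(0.2781) = 0.4943.

0.494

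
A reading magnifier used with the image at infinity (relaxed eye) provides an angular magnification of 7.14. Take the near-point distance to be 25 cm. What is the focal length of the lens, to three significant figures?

3.50 cm

For the image at infinity, M = D/f.
f = D/M = 25/7.14 = 3.501 cm.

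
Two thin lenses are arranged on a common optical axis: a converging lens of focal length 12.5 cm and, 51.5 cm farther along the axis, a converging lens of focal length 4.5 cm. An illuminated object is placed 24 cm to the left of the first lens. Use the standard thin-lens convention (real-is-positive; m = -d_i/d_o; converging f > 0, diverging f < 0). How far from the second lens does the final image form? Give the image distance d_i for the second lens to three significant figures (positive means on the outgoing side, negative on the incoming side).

Applying the thin-lens equation to the first lens, 1/12.5 = 1/24 + 1/d_i1, which gives d_i1 = 26.087 cm.
That image sits 25.413 cm in front of the second lens, so d_o2 = 25.413 cm.
Applying the thin-lens equation again with f_2 = 4.5 cm and d_o2 = 25.413 cm gives d_i2 = 5.468 cm.

5.47 cm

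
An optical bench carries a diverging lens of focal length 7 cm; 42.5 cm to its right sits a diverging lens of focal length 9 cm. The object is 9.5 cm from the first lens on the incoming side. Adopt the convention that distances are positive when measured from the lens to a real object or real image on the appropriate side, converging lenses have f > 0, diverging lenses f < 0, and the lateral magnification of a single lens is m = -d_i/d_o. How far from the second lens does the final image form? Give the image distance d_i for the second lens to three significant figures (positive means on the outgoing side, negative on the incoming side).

-7.54 cm

Applying the thin-lens equation to the first lens, 1/(-7) = 1/9.5 + 1/d_i1, which gives d_i1 = -4.030 cm.
With d_i1 < 0 the first image is virtual and lies on the object side; the object distance for lens 2 is d_o2 = 42.5 - (-4.030) = 46.530 cm.
Applying the thin-lens equation again with f_2 = -9 cm and d_o2 = 46.530 cm gives d_i2 = -7.541 cm.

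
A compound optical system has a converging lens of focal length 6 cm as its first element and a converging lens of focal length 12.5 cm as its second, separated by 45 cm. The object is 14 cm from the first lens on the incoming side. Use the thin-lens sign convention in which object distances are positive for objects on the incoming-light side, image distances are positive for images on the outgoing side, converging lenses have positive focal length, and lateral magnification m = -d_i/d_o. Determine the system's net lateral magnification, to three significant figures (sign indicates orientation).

First lens: d_i1 = 1/(1/6 - 1/14) = 10.500 cm.
m_1 = -(10.500)/14 = -0.7500.
The intermediate image is 10.500 cm to the right of lens 1, so d_o2 = L - d_i1 = 45 - 10.500 = 34.500 cm.
Second lens: d_i2 = 1/(1/12.5 - 1/(34.500)) = 19.602 cm.
m_2 = -(19.602)/(34.500) = -0.5682.
Total m = m_1 x m_2 = (-0.7500)(-0.5682) = 0.4261.

0.426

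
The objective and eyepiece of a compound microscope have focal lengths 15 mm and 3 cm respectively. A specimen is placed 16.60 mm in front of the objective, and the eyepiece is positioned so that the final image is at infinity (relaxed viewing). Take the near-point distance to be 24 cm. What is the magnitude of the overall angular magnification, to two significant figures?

75

Convert to cm: f_obj = 15 mm = 1.5 cm; d_o = 16.60 mm = 1.66 cm.
Objective: 1/d_i = 1/f_obj - 1/d_o = 1/1.5 - 1/1.66 = 0.06426 cm^-1, so d_i = 15.563 cm.
m_obj = -d_i/d_o = -15.563/1.66 = -9.375.
Eyepiece angular magnification (image at infinity): M_eye = D/f_e = 24/3 = 8.000.
Overall M = m_obj x M_eye = (-9.375)(8.000) = -75.00.
|M| = 75.00.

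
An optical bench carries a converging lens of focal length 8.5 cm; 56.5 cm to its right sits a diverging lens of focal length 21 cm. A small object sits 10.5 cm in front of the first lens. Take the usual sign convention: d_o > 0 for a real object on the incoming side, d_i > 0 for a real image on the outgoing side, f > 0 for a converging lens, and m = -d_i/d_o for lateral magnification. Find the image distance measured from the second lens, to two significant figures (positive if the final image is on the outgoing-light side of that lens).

-7.6 cm

First lens: d_i1 = 1/(1/8.5 - 1/10.5) = 44.625 cm.
The intermediate image is 44.625 cm to the right of lens 1, so d_o2 = L - d_i1 = 56.5 - 44.625 = 11.875 cm.
Second lens: d_i2 = 1/(1/(-21) - 1/(11.875)) = -7.586 cm.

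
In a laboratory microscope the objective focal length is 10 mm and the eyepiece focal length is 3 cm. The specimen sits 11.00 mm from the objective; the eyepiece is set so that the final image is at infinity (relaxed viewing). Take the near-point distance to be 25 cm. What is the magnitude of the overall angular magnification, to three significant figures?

Convert to cm: f_obj = 10 mm = 1 cm; d_o = 11.00 mm = 1.10 cm.
Objective: 1/d_i = 1/f_obj - 1/d_o = 1/1 - 1/1.10 = 0.09091 cm^-1, so d_i = 11.000 cm.
m_obj = -d_i/d_o = -11.000/1.10 = -10.000.
Eyepiece angular magnification (image at infinity): M_eye = D/f_e = 25/3 = 8.333.
Overall M = m_obj x M_eye = (-10.000)(8.333) = -83.33.
|M| = 83.33.

83.3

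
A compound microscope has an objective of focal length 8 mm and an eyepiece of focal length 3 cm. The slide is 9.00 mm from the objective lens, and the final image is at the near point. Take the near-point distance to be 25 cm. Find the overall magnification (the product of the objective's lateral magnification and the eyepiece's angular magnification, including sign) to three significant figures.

Convert to cm: f_obj = 8 mm = 0.8 cm; d_o = 9.00 mm = 0.90 cm.
Objective: 1/d_i = 1/f_obj - 1/d_o = 1/0.8 - 1/0.90 = 0.13889 cm^-1, so d_i = 7.200 cm.
m_obj = -d_i/d_o = -7.200/0.90 = -8.000.
Eyepiece angular magnification (image at near point): M_eye = 1 + D/f_e = 1 + 25/3 = 9.333.
Overall M = m_obj x M_eye = (-8.000)(9.333) = -74.67.

-74.7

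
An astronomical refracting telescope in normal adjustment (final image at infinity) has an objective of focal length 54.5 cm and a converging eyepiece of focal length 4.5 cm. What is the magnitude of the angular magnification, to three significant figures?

|M| = f_obj/|f_eye| = 54.5/4.5 = 12.111.

12.1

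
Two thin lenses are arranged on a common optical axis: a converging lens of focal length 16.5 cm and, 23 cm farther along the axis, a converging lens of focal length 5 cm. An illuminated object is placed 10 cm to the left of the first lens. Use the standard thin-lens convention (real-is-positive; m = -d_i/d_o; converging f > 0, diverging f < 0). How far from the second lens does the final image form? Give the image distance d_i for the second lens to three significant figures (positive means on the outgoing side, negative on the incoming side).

Applying the thin-lens equation to the first lens, 1/16.5 = 1/10 + 1/d_i1, which gives d_i1 = -25.385 cm.
The intermediate image is virtual, 25.385 cm to the left of lens 1, so d_o2 = L - d_i1 = 23 - (-25.385) = 48.385 cm.
Applying the thin-lens equation again with f_2 = 5 cm and d_o2 = 48.385 cm gives d_i2 = 5.576 cm.

5.58 cm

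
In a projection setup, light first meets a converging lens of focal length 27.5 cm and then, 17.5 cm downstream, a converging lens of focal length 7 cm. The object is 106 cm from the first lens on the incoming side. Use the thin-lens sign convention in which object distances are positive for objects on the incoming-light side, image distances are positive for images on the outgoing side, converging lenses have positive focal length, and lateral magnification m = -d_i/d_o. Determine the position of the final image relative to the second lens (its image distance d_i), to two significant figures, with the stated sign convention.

Applying the thin-lens equation to the first lens, 1/27.5 = 1/106 + 1/d_i1, which gives d_i1 = 37.134 cm.
Since 37.134 cm > 17.5 cm, the first image lies past the second lens and serves as a virtual object: d_o2 = L - d_i1 = -19.634 cm.
Applying the thin-lens equation again with f_2 = 7 cm and d_o2 = -19.634 cm gives d_i2 = 5.160 cm.

5.2 cm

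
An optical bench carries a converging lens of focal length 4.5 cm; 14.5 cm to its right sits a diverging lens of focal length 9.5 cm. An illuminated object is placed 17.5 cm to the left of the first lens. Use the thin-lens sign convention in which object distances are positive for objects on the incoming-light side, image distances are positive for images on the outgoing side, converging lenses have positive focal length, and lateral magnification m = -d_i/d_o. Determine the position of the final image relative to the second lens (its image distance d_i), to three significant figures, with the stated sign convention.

Applying the thin-lens equation to the first lens, 1/4.5 = 1/17.5 + 1/d_i1, which gives d_i1 = 6.058 cm.
That image sits 8.442 cm in front of the second lens, so d_o2 = 8.442 cm.
Applying the thin-lens equation again with f_2 = -9.5 cm and d_o2 = 8.442 cm gives d_i2 = -4.470 cm.

-4.47 cm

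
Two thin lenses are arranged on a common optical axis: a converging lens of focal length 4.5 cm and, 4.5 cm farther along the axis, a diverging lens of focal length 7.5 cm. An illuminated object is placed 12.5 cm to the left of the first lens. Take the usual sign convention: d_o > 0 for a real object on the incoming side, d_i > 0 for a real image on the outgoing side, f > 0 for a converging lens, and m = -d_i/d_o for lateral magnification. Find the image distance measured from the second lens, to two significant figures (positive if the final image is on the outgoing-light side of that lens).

Lens 1: 1/d_i1 = 1/f_1 - 1/d_o1 = 1/4.5 - 1/12.5 = 0.14222 cm^-1, so d_i1 = 7.031 cm.
This image would form 7.031 cm past lens 1, i.e. 2.531 cm beyond lens 2, so it is a virtual object for lens 2: d_o2 = 4.5 - 7.031 = -2.531 cm.
Lens 2: 1/d_i2 = 1/f_2 - 1/d_o2 = 1/(-7.5) - 1/(-2.531) = 0.26173 cm^-1, so d_i2 = 3.821 cm.

3.8 cm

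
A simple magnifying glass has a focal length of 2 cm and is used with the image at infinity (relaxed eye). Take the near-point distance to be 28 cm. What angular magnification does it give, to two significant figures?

M = D/f = 28/2 = 14.000.

14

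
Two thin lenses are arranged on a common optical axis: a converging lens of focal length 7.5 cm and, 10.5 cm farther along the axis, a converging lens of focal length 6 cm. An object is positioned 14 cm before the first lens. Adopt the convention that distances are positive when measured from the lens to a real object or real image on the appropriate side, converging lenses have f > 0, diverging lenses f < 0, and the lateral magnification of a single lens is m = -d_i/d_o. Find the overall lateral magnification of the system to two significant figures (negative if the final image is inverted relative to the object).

Lens 1: 1/d_i1 = 1/f_1 - 1/d_o1 = 1/7.5 - 1/14 = 0.06190 cm^-1, so d_i1 = 16.154 cm.
m_1 = -(16.154)/14 = -1.1538.
Since 16.154 cm > 10.5 cm, the first image lies past the second lens and serves as a virtual object: d_o2 = L - d_i1 = -5.654 cm.
Lens 2: 1/d_i2 = 1/f_2 - 1/d_o2 = 1/6 - 1/(-5.654) = 0.34354 cm^-1, so d_i2 = 2.911 cm.
m_2 = -(2.911)/(-5.654) = 0.5149.
The system's lateral magnification is m_1 m_2 = (-1.1538)(0.5149) = -0.5941.

-0.59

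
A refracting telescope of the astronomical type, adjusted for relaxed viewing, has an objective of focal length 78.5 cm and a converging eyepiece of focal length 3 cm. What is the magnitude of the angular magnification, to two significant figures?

|M| = f_obj/|f_eye| = 78.5/3 = 26.167.

26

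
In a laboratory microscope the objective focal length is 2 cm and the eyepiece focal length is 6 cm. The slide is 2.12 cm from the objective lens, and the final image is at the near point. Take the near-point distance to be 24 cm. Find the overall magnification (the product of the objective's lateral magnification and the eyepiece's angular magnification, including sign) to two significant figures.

-83

Objective: 1/d_i = 1/f_obj - 1/d_o = 1/2 - 1/2.12 = 0.02830 cm^-1, so d_i = 35.333 cm.
m_obj = -d_i/d_o = -35.333/2.12 = -16.667.
Eyepiece angular magnification (image at near point): M_eye = 1 + D/f_e = 1 + 24/6 = 5.000.
Overall M = m_obj x M_eye = (-16.667)(5.000) = -83.33.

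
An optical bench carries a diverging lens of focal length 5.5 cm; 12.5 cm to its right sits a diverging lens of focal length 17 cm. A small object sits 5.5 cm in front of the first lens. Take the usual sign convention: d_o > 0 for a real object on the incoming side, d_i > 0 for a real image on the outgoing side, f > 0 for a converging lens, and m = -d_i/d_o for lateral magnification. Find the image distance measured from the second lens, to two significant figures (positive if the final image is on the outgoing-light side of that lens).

-8.0 cm

Lens 1: 1/d_i1 = 1/f_1 - 1/d_o1 = 1/(-5.5) - 1/5.5 = -0.36364 cm^-1, so d_i1 = -2.750 cm.
The intermediate image is virtual, 2.750 cm to the left of lens 1, so d_o2 = L - d_i1 = 12.5 - (-2.750) = 15.250 cm.
Lens 2: 1/d_i2 = 1/f_2 - 1/d_o2 = 1/(-17) - 1/(15.250) = -0.12440 cm^-1, so d_i2 = -8.039 cm.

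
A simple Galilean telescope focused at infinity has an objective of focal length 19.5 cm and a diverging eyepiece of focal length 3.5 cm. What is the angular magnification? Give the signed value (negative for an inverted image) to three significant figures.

M = -f_obj/f_eye = -19.5/(-3.5) = 5.571.

5.57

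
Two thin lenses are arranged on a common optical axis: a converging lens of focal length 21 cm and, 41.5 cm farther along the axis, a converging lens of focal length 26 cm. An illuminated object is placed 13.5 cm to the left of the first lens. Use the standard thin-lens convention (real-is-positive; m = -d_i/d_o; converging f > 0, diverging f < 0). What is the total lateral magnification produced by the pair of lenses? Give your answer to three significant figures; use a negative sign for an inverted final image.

First lens: d_i1 = 1/(1/21 - 1/13.5) = -37.800 cm.
m_1 = -(-37.800)/13.5 = 2.8000.
The intermediate image is virtual, 37.800 cm to the left of lens 1, so d_o2 = L - d_i1 = 41.5 - (-37.800) = 79.300 cm.
Second lens: d_i2 = 1/(1/26 - 1/(79.300)) = 38.683 cm.
m_2 = -(38.683)/(79.300) = -0.4878.
Total m = m_1 x m_2 = (2.8000)(-0.4878) = -1.3659.

-1.37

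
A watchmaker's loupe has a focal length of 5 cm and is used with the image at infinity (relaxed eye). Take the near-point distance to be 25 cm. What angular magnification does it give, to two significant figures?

M = D/f = 25/5 = 5.000.

5.0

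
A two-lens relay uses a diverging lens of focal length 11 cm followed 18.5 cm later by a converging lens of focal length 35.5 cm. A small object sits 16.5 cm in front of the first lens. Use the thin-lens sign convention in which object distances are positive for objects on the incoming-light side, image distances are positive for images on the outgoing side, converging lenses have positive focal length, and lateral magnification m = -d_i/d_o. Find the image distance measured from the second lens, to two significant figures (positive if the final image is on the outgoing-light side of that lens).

First lens: d_i1 = 1/(1/(-11) - 1/16.5) = -6.600 cm.
With d_i1 < 0 the first image is virtual and lies on the object side; the object distance for lens 2 is d_o2 = 18.5 - (-6.600) = 25.100 cm.
Second lens: d_i2 = 1/(1/35.5 - 1/(25.100)) = -85.678 cm.

-86 cm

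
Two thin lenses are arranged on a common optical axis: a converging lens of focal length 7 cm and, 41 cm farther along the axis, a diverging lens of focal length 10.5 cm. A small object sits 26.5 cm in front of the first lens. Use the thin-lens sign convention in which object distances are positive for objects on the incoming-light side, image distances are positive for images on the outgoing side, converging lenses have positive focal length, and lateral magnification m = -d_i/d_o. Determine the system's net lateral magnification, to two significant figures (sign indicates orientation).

First lens: d_i1 = 1/(1/7 - 1/26.5) = 9.513 cm.
m_1 = -(9.513)/26.5 = -0.3590.
That image sits 31.487 cm in front of the second lens, so d_o2 = 31.487 cm.
Second lens: d_i2 = 1/(1/(-10.5) - 1/(31.487)) = -7.874 cm.
m_2 = -(-7.874)/(31.487) = 0.2501.
Overall magnification: m = m_1 m_2 = -0.0898.

-0.090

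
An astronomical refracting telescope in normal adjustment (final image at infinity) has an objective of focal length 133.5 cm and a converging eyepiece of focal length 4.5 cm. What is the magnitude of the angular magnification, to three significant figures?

|M| = f_obj/|f_eye| = 133.5/4.5 = 29.667.

29.7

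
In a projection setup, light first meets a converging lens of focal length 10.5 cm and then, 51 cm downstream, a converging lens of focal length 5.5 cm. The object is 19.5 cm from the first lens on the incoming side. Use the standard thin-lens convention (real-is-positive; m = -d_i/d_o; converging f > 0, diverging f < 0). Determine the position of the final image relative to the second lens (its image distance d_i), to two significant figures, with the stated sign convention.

Lens 1: 1/d_i1 = 1/f_1 - 1/d_o1 = 1/10.5 - 1/19.5 = 0.04396 cm^-1, so d_i1 = 22.750 cm.
The intermediate image is 22.750 cm to the right of lens 1, so d_o2 = L - d_i1 = 51 - 22.750 = 28.250 cm.
Lens 2: 1/d_i2 = 1/f_2 - 1/d_o2 = 1/5.5 - 1/(28.250) = 0.14642 cm^-1, so d_i2 = 6.830 cm.

6.8 cm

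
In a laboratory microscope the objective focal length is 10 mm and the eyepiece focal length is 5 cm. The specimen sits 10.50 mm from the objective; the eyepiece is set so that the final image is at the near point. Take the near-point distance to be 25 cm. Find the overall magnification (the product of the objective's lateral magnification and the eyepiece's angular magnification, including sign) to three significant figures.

-120

Convert to cm: f_obj = 10 mm = 1 cm; d_o = 10.50 mm = 1.05 cm.
Objective: 1/d_i = 1/f_obj - 1/d_o = 1/1 - 1/1.05 = 0.04762 cm^-1, so d_i = 21.000 cm.
m_obj = -d_i/d_o = -21.000/1.05 = -20.000.
Eyepiece angular magnification (image at near point): M_eye = 1 + D/f_e = 1 + 25/5 = 6.000.
Overall M = m_obj x M_eye = (-20.000)(6.000) = -120.00.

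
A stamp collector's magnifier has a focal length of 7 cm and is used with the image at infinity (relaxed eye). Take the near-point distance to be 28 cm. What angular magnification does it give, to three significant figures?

M = D/f = 28/7 = 4.000.

4.00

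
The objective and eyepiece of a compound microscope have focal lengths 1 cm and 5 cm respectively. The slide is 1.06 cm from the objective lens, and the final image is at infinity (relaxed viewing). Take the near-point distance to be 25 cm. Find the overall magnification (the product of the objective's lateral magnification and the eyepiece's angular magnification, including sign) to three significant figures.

Objective: 1/d_i = 1/f_obj - 1/d_o = 1/1 - 1/1.06 = 0.05660 cm^-1, so d_i = 17.667 cm.
m_obj = -d_i/d_o = -17.667/1.06 = -16.667.
Eyepiece angular magnification (image at infinity): M_eye = D/f_e = 25/5 = 5.000.
Overall M = m_obj x M_eye = (-16.667)(5.000) = -83.33.

-83.3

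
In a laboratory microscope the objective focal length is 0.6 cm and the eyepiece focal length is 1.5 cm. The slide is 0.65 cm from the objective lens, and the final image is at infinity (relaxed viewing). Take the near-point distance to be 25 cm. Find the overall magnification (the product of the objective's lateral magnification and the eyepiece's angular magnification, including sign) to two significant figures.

Objective: 1/d_i = 1/f_obj - 1/d_o = 1/0.6 - 1/0.65 = 0.12821 cm^-1, so d_i = 7.800 cm.
m_obj = -d_i/d_o = -7.800/0.65 = -12.000.
Eyepiece angular magnification (image at infinity): M_eye = D/f_e = 25/1.5 = 16.667.
Overall M = m_obj x M_eye = (-12.000)(16.667) = -200.00.

-200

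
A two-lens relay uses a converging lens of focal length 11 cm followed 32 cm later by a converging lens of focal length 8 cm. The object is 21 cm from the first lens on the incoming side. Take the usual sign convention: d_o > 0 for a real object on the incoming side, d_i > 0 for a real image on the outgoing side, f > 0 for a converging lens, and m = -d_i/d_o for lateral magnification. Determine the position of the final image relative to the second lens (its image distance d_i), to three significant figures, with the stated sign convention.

Lens 1: 1/d_i1 = 1/f_1 - 1/d_o1 = 1/11 - 1/21 = 0.04329 cm^-1, so d_i1 = 23.100 cm.
That image sits 8.900 cm in front of the second lens, so d_o2 = 8.900 cm.
Lens 2: 1/d_i2 = 1/f_2 - 1/d_o2 = 1/8 - 1/(8.900) = 0.01264 cm^-1, so d_i2 = 79.111 cm.

79.1 cm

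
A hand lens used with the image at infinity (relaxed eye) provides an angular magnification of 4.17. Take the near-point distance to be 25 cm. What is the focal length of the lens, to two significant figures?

For the image at infinity, M = D/f.
f = D/M = 25/4.17 = 5.995 cm.

6.0 cm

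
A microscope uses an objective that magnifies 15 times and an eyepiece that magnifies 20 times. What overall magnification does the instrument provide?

300

The overall magnification of a compound microscope is the product of the objective and eyepiece magnifications:
M = M_obj x M_eye = 15 x 20 = 300.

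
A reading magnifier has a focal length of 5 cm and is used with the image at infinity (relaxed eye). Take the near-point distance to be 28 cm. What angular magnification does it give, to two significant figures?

5.6

M = D/f = 28/5 = 5.600.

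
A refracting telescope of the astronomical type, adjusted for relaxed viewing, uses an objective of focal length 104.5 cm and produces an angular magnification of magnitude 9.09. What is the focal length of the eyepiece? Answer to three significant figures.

|M| = f_obj/f_eye, so f_eye = f_obj/|M| = 104.5/9.09 = 11.496 cm.

11.5 cm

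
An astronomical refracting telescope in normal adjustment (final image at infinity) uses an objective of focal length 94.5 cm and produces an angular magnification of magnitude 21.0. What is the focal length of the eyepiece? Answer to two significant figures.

|M| = f_obj/f_eye, so f_eye = f_obj/|M| = 94.5/21.0 = 4.500 cm.

4.5 cm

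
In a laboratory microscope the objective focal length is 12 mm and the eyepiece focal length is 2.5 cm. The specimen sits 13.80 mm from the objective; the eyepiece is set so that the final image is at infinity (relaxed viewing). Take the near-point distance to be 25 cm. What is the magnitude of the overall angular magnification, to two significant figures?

Convert to cm: f_obj = 12 mm = 1.2 cm; d_o = 13.80 mm = 1.38 cm.
Objective: 1/d_i = 1/f_obj - 1/d_o = 1/1.2 - 1/1.38 = 0.10870 cm^-1, so d_i = 9.200 cm.
m_obj = -d_i/d_o = -9.200/1.38 = -6.667.
Eyepiece angular magnification (image at infinity): M_eye = D/f_e = 25/2.5 = 10.000.
Overall M = m_obj x M_eye = (-6.667)(10.000) = -66.67.
|M| = 66.67.

67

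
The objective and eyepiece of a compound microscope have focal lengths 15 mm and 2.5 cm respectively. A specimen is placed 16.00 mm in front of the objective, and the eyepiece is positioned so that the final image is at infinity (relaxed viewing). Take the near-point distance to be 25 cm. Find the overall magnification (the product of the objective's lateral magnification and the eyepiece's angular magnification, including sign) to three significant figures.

-150

Convert to cm: f_obj = 15 mm = 1.5 cm; d_o = 16.00 mm = 1.60 cm.
Objective: 1/d_i = 1/f_obj - 1/d_o = 1/1.5 - 1/1.60 = 0.04167 cm^-1, so d_i = 24.000 cm.
m_obj = -d_i/d_o = -24.000/1.60 = -15.000.
Eyepiece angular magnification (image at infinity): M_eye = D/f_e = 25/2.5 = 10.000.
Overall M = m_obj x M_eye = (-15.000)(10.000) = -150.00.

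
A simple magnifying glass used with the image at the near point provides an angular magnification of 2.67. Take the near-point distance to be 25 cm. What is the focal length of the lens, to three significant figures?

For the image at the near point, M = 1 + D/f.
f = D/(M - 1) = 25/(2.67 - 1) = 14.970 cm.

15.0 cm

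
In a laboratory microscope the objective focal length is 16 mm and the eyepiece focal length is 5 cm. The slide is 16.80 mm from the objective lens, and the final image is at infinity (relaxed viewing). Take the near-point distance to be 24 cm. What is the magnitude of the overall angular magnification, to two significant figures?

Convert to cm: f_obj = 16 mm = 1.6 cm; d_o = 16.80 mm = 1.68 cm.
Objective: 1/d_i = 1/f_obj - 1/d_o = 1/1.6 - 1/1.68 = 0.02976 cm^-1, so d_i = 33.600 cm.
m_obj = -d_i/d_o = -33.600/1.68 = -20.000.
Eyepiece angular magnification (image at infinity): M_eye = D/f_e = 24/5 = 4.800.
Overall M = m_obj x M_eye = (-20.000)(4.800) = -96.00.
|M| = 96.00.

96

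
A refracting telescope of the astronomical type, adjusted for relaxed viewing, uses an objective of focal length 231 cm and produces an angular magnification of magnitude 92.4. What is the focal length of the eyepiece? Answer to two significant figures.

|M| = f_obj/f_eye, so f_eye = f_obj/|M| = 231/92.4 = 2.500 cm.

2.5 cm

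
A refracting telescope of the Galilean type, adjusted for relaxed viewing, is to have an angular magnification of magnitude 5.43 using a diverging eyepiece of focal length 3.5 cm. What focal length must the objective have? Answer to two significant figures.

19 cm

|M| = f_obj/|f_eye|, so f_obj = |M| x |f_eye| = 5.43 x 3.5 = 19.005 cm.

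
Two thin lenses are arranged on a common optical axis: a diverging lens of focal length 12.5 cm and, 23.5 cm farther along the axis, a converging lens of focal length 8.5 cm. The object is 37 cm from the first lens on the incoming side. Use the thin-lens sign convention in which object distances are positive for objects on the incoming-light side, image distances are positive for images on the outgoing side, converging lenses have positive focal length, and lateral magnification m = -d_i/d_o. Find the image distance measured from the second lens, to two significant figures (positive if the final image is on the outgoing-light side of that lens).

11 cm

Applying the thin-lens equation to the first lens, 1/(-12.5) = 1/37 + 1/d_i1, which gives d_i1 = -9.343 cm.
With d_i1 < 0 the first image is virtual and lies on the object side; the object distance for lens 2 is d_o2 = 23.5 - (-9.343) = 32.843 cm.
Applying the thin-lens equation again with f_2 = 8.5 cm and d_o2 = 32.843 cm gives d_i2 = 11.468 cm.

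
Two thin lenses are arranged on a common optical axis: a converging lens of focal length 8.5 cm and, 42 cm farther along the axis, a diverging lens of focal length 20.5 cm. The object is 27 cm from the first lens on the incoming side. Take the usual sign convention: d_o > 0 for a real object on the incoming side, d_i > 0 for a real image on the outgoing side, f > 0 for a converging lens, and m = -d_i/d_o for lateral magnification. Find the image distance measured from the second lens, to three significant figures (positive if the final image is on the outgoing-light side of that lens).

-12.1 cm

Applying the thin-lens equation to the first lens, 1/8.5 = 1/27 + 1/d_i1, which gives d_i1 = 12.405 cm.
The intermediate image is 12.405 cm to the right of lens 1, so d_o2 = L - d_i1 = 42 - 12.405 = 29.595 cm.
Applying the thin-lens equation again with f_2 = -20.5 cm and d_o2 = 29.595 cm gives d_i2 = -12.111 cm.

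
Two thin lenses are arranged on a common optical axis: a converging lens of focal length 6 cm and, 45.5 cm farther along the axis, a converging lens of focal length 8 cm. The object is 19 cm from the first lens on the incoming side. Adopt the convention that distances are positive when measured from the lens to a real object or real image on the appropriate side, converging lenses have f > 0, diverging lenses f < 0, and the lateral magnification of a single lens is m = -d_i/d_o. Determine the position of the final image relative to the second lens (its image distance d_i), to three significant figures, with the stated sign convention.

10.2 cm

First lens: d_i1 = 1/(1/6 - 1/19) = 8.769 cm.
Object distance for lens 2: d_o2 = 45.5 - 8.769 = 36.731 cm.
Second lens: d_i2 = 1/(1/8 - 1/(36.731)) = 10.228 cm.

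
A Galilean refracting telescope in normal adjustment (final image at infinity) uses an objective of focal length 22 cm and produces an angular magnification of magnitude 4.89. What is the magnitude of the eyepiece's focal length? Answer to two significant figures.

|M| = f_obj/|f_eye|, so |f_eye| = f_obj/|M| = 22/4.89 = 4.499 cm.
(The eyepiece is diverging, so its signed focal length is -4.499 cm.)

4.5 cm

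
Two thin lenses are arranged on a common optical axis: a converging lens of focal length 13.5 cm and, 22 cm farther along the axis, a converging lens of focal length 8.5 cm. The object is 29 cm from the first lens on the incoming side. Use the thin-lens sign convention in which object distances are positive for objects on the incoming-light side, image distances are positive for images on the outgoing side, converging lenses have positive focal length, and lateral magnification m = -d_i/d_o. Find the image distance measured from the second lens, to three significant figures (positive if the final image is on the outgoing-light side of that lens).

2.36 cm

Applying the thin-lens equation to the first lens, 1/13.5 = 1/29 + 1/d_i1, which gives d_i1 = 25.258 cm.
This image would form 25.258 cm past lens 1, i.e. 3.258 cm beyond lens 2, so it is a virtual object for lens 2: d_o2 = 22 - 25.258 = -3.258 cm.
Applying the thin-lens equation again with f_2 = 8.5 cm and d_o2 = -3.258 cm gives d_i2 = 2.355 cm.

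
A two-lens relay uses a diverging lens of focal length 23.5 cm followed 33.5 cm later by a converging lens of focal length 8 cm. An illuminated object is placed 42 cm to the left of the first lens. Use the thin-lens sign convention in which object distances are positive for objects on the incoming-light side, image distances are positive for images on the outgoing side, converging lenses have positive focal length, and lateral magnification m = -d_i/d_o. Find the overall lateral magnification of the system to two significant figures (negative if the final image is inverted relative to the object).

-0.071

Lens 1: 1/d_i1 = 1/f_1 - 1/d_o1 = 1/(-23.5) - 1/42 = -0.06636 cm^-1, so d_i1 = -15.069 cm.
m_1 = -(-15.069)/42 = 0.3588.
The intermediate image is virtual, 15.069 cm to the left of lens 1, so d_o2 = L - d_i1 = 33.5 - (-15.069) = 48.569 cm.
Lens 2: 1/d_i2 = 1/f_2 - 1/d_o2 = 1/8 - 1/(48.569) = 0.10441 cm^-1, so d_i2 = 9.578 cm.
m_2 = -(9.578)/(48.569) = -0.1972.
Overall magnification: m = m_1 m_2 = -0.0707.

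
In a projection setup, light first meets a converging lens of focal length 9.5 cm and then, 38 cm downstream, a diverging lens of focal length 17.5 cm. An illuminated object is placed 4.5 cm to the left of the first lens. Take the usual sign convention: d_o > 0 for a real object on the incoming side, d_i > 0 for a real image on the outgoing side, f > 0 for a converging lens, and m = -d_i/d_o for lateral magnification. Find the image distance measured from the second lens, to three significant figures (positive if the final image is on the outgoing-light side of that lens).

-12.7 cm

Lens 1: 1/d_i1 = 1/f_1 - 1/d_o1 = 1/9.5 - 1/4.5 = -0.11696 cm^-1, so d_i1 = -8.550 cm.
With d_i1 < 0 the first image is virtual and lies on the object side; the object distance for lens 2 is d_o2 = 38 - (-8.550) = 46.550 cm.
Lens 2: 1/d_i2 = 1/f_2 - 1/d_o2 = 1/(-17.5) - 1/(46.550) = -0.07863 cm^-1, so d_i2 = -12.719 cm.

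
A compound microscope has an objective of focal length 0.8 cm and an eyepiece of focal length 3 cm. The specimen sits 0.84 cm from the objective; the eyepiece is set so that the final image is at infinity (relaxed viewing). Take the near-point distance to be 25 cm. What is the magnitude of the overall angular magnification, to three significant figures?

Objective: 1/d_i = 1/f_obj - 1/d_o = 1/0.8 - 1/0.84 = 0.05952 cm^-1, so d_i = 16.800 cm.
m_obj = -d_i/d_o = -16.800/0.84 = -20.000.
Eyepiece angular magnification (image at infinity): M_eye = D/f_e = 25/3 = 8.333.
Overall M = m_obj x M_eye = (-20.000)(8.333) = -166.67.
|M| = 166.67.

167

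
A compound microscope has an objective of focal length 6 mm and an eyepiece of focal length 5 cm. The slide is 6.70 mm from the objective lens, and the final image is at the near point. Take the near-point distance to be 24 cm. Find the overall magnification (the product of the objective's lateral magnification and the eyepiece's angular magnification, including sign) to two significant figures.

-50

Convert to cm: f_obj = 6 mm = 0.6 cm; d_o = 6.70 mm = 0.67 cm.
Objective: 1/d_i = 1/f_obj - 1/d_o = 1/0.6 - 1/0.67 = 0.17413 cm^-1, so d_i = 5.743 cm.
m_obj = -d_i/d_o = -5.743/0.67 = -8.571.
Eyepiece angular magnification (image at near point): M_eye = 1 + D/f_e = 1 + 24/5 = 5.800.
Overall M = m_obj x M_eye = (-8.571)(5.800) = -49.71.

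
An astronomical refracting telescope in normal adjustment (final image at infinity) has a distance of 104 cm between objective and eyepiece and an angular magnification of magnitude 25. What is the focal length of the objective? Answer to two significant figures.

In normal adjustment the tube length equals f_obj + f_eye and |M| = f_obj/f_eye.
So f_obj = 25 f_eye and 25 f_eye + f_eye = 104 cm, giving f_eye = 104/26 = 4.000 cm and f_obj = 100.000 cm.

100 cm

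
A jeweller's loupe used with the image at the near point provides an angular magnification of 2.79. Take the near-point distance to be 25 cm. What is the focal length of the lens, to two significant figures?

For the image at the near point, M = 1 + D/f.
f = D/(M - 1) = 25/(2.79 - 1) = 13.966 cm.

14 cm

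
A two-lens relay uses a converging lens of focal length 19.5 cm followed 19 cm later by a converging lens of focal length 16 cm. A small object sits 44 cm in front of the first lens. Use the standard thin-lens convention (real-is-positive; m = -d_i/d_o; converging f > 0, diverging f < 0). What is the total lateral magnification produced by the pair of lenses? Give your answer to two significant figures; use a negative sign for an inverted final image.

-0.40

Lens 1: 1/d_i1 = 1/f_1 - 1/d_o1 = 1/19.5 - 1/44 = 0.02855 cm^-1, so d_i1 = 35.020 cm.
m_1 = -(35.020)/44 = -0.7959.
This image would form 35.020 cm past lens 1, i.e. 16.020 cm beyond lens 2, so it is a virtual object for lens 2: d_o2 = 19 - 35.020 = -16.020 cm.
Lens 2: 1/d_i2 = 1/f_2 - 1/d_o2 = 1/16 - 1/(-16.020) = 0.12492 cm^-1, so d_i2 = 8.005 cm.
m_2 = -(8.005)/(-16.020) = 0.4997.
Overall magnification: m = m_1 m_2 = -0.3977.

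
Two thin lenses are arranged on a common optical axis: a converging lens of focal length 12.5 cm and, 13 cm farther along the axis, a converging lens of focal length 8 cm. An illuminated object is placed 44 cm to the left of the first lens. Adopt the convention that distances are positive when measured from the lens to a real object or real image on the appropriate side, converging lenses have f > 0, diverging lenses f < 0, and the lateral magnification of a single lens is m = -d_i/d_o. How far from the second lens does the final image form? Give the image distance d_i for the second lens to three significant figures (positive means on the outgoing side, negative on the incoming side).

Applying the thin-lens equation to the first lens, 1/12.5 = 1/44 + 1/d_i1, which gives d_i1 = 17.460 cm.
Since 17.460 cm > 13 cm, the first image lies past the second lens and serves as a virtual object: d_o2 = L - d_i1 = -4.460 cm.
Applying the thin-lens equation again with f_2 = 8 cm and d_o2 = -4.460 cm gives d_i2 = 2.864 cm.

2.86 cm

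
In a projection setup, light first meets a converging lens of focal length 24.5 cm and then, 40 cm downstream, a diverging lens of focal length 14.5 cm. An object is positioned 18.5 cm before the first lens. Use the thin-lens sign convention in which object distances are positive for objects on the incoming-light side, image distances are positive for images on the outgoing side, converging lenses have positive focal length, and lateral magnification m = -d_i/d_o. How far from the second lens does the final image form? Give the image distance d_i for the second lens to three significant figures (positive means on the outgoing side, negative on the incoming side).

-12.9 cm

Lens 1: 1/d_i1 = 1/f_1 - 1/d_o1 = 1/24.5 - 1/18.5 = -0.01324 cm^-1, so d_i1 = -75.542 cm.
With d_i1 < 0 the first image is virtual and lies on the object side; the object distance for lens 2 is d_o2 = 40 - (-75.542) = 115.542 cm.
Lens 2: 1/d_i2 = 1/f_2 - 1/d_o2 = 1/(-14.5) - 1/(115.542) = -0.07762 cm^-1, so d_i2 = -12.883 cm.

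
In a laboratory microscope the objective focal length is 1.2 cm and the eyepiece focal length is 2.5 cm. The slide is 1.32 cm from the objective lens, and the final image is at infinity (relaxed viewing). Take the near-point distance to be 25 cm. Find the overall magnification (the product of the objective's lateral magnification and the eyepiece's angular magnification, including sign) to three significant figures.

-100

Objective: 1/d_i = 1/f_obj - 1/d_o = 1/1.2 - 1/1.32 = 0.07576 cm^-1, so d_i = 13.200 cm.
m_obj = -d_i/d_o = -13.200/1.32 = -10.000.
Eyepiece angular magnification (image at infinity): M_eye = D/f_e = 25/2.5 = 10.000.
Overall M = m_obj x M_eye = (-10.000)(10.000) = -100.00.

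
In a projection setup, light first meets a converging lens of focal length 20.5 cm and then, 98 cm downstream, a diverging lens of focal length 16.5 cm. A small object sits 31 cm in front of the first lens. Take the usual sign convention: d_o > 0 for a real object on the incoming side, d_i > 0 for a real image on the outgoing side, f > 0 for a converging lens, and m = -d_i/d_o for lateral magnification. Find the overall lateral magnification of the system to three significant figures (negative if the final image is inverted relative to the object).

-0.597

Lens 1: 1/d_i1 = 1/f_1 - 1/d_o1 = 1/20.5 - 1/31 = 0.01652 cm^-1, so d_i1 = 60.524 cm.
m_1 = -(60.524)/31 = -1.9524.
That image sits 37.476 cm in front of the second lens, so d_o2 = 37.476 cm.
Lens 2: 1/d_i2 = 1/f_2 - 1/d_o2 = 1/(-16.5) - 1/(37.476) = -0.08729 cm^-1, so d_i2 = -11.456 cm.
m_2 = -(-11.456)/(37.476) = 0.3057.
Overall magnification: m = m_1 m_2 = -0.5968.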